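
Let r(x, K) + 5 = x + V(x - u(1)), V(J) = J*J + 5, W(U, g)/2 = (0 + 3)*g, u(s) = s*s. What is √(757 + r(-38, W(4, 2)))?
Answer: 8*√35 ≈ 47.329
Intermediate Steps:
u(s) = s²
W(U, g) = 6*g (W(U, g) = 2*((0 + 3)*g) = 2*(3*g) = 6*g)
V(J) = 5 + J² (V(J) = J² + 5 = 5 + J²)
r(x, K) = x + (-1 + x)² (r(x, K) = -5 + (x + (5 + (x - 1*1²)²)) = -5 + (x + (5 + (x - 1*1)²)) = -5 + (x + (5 + (x - 1)²)) = -5 + (x + (5 + (-1 + x)²)) = -5 + (5 + x + (-1 + x)²) = x + (-1 + x)²)
√(757 + r(-38, W(4, 2))) = √(757 + (-38 + (-1 - 38)²)) = √(757 + (-38 + (-39)²)) = √(757 + (-38 + 1521)) = √(757 + 1483) = √2240 = 8*√35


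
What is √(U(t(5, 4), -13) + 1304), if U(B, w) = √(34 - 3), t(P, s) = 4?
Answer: √(1304 + √31) ≈ 36.188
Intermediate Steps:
U(B, w) = √31
√(U(t(5, 4), -13) + 1304) = √(√31 + 1304) = √(1304 + √31)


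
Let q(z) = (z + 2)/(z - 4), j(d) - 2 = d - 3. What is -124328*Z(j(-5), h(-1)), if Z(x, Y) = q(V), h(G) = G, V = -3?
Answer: -124328/7 ≈ -17761.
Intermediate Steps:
j(d) = -1 + d (j(d) = 2 + (d - 3) = 2 + (-3 + d) = -1 + d)
q(z) = (2 + z)/(-4 + z)
Z(x, Y) = ⅐ (Z(x, Y) = (2 - 3)/(-4 - 3) = -1/(-7) = -⅐*(-1) = ⅐)
-124328*Z(j(-5), h(-1)) = -124328*⅐ = -124328/7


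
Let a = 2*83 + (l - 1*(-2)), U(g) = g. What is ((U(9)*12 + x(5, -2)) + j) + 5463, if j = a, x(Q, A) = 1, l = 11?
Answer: 5751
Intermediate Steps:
a = 179 (a = 2*83 + (11 - 1*(-2)) = 166 + (11 + 2) = 166 + 13 = 179)
j = 179
((U(9)*12 + x(5, -2)) + j) + 5463 = ((9*12 + 1) + 179) + 5463 = ((108 + 1) + 179) + 5463 = (109 + 179) + 5463 = 288 + 5463 = 5751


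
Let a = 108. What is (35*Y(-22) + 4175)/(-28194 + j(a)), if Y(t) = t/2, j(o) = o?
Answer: -1895/14043 ≈ -0.13494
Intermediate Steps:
Y(t) = t/2 (Y(t) = t*(½) = t/2)
(35*Y(-22) + 4175)/(-28194 + j(a)) = (35*((½)*(-22)) + 4175)/(-28194 + 108) = (35*(-11) + 4175)/(-28086) = (-385 + 4175)*(-1/28086) = 3790*(-1/28086) = -1895/14043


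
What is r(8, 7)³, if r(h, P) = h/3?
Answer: 512/27 ≈ 18.963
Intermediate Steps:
r(h, P) = h/3 (r(h, P) = h*(⅓) = h/3)
r(8, 7)³ = ((⅓)*8)³ = (8/3)³ = 512/27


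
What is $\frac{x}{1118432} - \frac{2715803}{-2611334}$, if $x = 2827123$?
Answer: $\frac{5210001696489}{1460299754144} \approx 3.5678$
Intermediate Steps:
$\frac{x}{1118432} - \frac{2715803}{-2611334} = \frac{2827123}{1118432} - \frac{2715803}{-2611334} = 2827123 \cdot \frac{1}{1118432} - - \frac{2715803}{2611334} = \frac{2827123}{1118432} + \frac{2715803}{2611334} = \frac{5210001696489}{1460299754144}$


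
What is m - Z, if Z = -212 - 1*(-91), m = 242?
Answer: 363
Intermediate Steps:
Z = -121 (Z = -212 + 91 = -121)
m - Z = 242 - 1*(-121) = 242 + 121 = 363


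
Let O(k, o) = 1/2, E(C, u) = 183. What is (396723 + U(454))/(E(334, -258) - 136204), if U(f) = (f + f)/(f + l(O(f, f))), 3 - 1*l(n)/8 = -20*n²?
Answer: -102751711/35229439 ≈ -2.9166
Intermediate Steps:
O(k, o) = ½
l(n) = 24 + 160*n² (l(n) = 24 - (-160)*n² = 24 + 160*n²)
U(f) = 2*f/(64 + f) (U(f) = (f + f)/(f + (24 + 160*(½)²)) = (2*f)/(f + (24 + 160*(¼))) = (2*f)/(f + (24 + 40)) = (2*f)/(f + 64) = (2*f)/(64 + f) = 2*f/(64 + f))
(396723 + U(454))/(E(334, -258) - 136204) = (396723 + 2*454/(64 + 454))/(183 - 136204) = (396723 + 2*454/518)/(-136021) = (396723 + 2*454*(1/518))*(-1/136021) = (396723 + 454/259)*(-1/136021) = (102751711/259)*(-1/136021) = -102751711/35229439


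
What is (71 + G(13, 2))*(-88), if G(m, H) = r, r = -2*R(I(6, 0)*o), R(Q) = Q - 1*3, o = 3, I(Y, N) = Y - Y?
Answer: -6776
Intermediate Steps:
I(Y, N) = 0
R(Q) = -3 + Q (R(Q) = Q - 3 = -3 + Q)
r = 6 (r = -2*(-3 + 0*3) = -2*(-3 + 0) = -2*(-3) = 6)
G(m, H) = 6
(71 + G(13, 2))*(-88) = (71 + 6)*(-88) = 77*(-88) = -6776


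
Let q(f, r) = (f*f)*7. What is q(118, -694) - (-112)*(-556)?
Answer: 35196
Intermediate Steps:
q(f, r) = 7*f**2 (q(f, r) = f**2*7 = 7*f**2)
q(118, -694) - (-112)*(-556) = 7*118**2 - (-112)*(-556) = 7*13924 - 1*62272 = 97468 - 62272 = 35196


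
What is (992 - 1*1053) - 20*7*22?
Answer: -3141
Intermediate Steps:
(992 - 1*1053) - 20*7*22 = (992 - 1053) - 140*22 = -61 - 3080 = -3141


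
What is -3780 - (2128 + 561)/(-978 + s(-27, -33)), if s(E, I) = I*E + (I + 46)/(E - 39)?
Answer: -21576426/5755 ≈ -3749.2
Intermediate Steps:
s(E, I) = E*I + (46 + I)/(-39 + E)
-3780 - (2128 + 561)/(-978 + s(-27, -33)) = -3780 - (2128 + 561)/(-978 + (46 - 33 - 33*(-27)**2 - 39*(-27)*(-33))/(-39 - 27)) = -3780 - 2689/(-978 + (46 - 33 - 33*729 - 34749)/(-66)) = -3780 - 2689/(-978 - (46 - 33 - 24057 - 34749)/66) = -3780 - 2689/(-978 - 1/66*(-58793)) = -3780 - 2689/(-978 + 58793/66) = -3780 - 2689/(-5755/66) = -3780 - 2689*(-66)/5755 = -3780 - 1*(-177474/5755) = -3780 + 177474/5755 = -21576426/5755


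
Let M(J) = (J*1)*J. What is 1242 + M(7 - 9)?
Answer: 1246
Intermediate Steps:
M(J) = J² (M(J) = J*J = J²)
1242 + M(7 - 9) = 1242 + (7 - 9)² = 1242 + (-2)² = 1242 + 4 = 1246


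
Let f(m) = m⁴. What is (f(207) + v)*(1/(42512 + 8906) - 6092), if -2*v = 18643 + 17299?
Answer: -287555850830053825/25709 ≈ -1.1185e+13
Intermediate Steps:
v = -17971 (v = -(18643 + 17299)/2 = -½*35942 = -17971)
(f(207) + v)*(1/(42512 + 8906) - 6092) = (207⁴ - 17971)*(1/(42512 + 8906) - 6092) = (1836036801 - 17971)*(1/51418 - 6092) = 1836018830*(1/51418 - 6092) = 1836018830*(-313238455/51418) = -287555850830053825/25709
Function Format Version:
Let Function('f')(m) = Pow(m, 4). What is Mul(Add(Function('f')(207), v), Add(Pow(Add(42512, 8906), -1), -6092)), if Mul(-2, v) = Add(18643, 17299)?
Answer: Rational(-287555850830053825, 25709) ≈ -1.1185e+13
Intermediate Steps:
v = -17971 (v = Mul(Rational(-1, 2), Add(18643, 17299)) = Mul(Rational(-1, 2), 35942) = -17971)
Mul(Add(Function('f')(207), v), Add(Pow(Add(42512, 8906), -1), -6092)) = Mul(Add(Pow(207, 4), -17971), Add(Pow(Add(42512, 8906), -1), -6092)) = Mul(Add(1836036801, -17971), Add(Pow(51418, -1), -6092)) = Mul(1836018830, Add(Rational(1, 51418), -6092)) = Mul(1836018830, Rational(-313238455, 51418)) = Rational(-287555850830053825, 25709)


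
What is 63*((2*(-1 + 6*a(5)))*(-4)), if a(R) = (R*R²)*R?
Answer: -1889496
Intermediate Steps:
a(R) = R⁴ (a(R) = R³*R = R⁴)
63*((2*(-1 + 6*a(5)))*(-4)) = 63*((2*(-1 + 6*5⁴))*(-4)) = 63*((2*(-1 + 6*625))*(-4)) = 63*((2*(-1 + 3750))*(-4)) = 63*((2*3749)*(-4)) = 63*(7498*(-4)) = 63*(-29992) = -1889496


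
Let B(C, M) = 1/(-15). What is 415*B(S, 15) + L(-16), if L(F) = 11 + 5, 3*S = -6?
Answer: -35/3 ≈ -11.667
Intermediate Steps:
S = -2 (S = (1/3)*(-6) = -2)
B(C, M) = -1/15 (B(C, M) = 1*(-1/15) = -1/15)
L(F) = 16
415*B(S, 15) + L(-16) = 415*(-1/15) + 16 = -83/3 + 16 = -35/3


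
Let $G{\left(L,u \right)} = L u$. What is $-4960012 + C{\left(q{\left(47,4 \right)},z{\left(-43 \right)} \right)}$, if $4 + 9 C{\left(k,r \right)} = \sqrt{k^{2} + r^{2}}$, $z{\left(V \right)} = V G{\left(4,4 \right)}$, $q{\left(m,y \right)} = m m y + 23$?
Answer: $- \frac{44640112}{9} + \frac{5 \sqrt{3158209}}{9} \approx -4.959 \cdot 10^{6}$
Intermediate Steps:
$q{\left(m,y \right)} = 23 + y m^{2}$ ($q{\left(m,y \right)} = m^{2} y + 23 = y m^{2} + 23 = 23 + y m^{2}$)
$z{\left(V \right)} = 16 V$ ($z{\left(V \right)} = V 4 \cdot 4 = V 16 = 16 V$)
$C{\left(k,r \right)} = - \frac{4}{9} + \frac{\sqrt{k^{2} + r^{2}}}{9}$
$-4960012 + C{\left(q{\left(47,4 \right)},z{\left(-43 \right)} \right)} = -4960012 - \left(\frac{4}{9} - \frac{\sqrt{\left(23 + 4 \cdot 47^{2}\right)^{2} + \left(16 \left(-43\right)\right)^{2}}}{9}\right) = -4960012 - \left(\frac{4}{9} - \frac{\sqrt{\left(23 + 4 \cdot 2209\right)^{2} + \left(-688\right)^{2}}}{9}\right) = -4960012 - \left(\frac{4}{9} - \frac{\sqrt{\left(23 + 8836\right)^{2} + 473344}}{9}\right) = -4960012 - \left(\frac{4}{9} - \frac{\sqrt{8859^{2} + 473344}}{9}\right) = -4960012 - \left(\frac{4}{9} - \frac{\sqrt{78481881 + 473344}}{9}\right) = -4960012 - \left(\frac{4}{9} - \frac{\sqrt{78955225}}{9}\right) = -4960012 - \left(\frac{4}{9} - \frac{5 \sqrt{3158209}}{9}\right) = - \frac{44640112}{9} + \frac{5 \sqrt{3158209}}{9}$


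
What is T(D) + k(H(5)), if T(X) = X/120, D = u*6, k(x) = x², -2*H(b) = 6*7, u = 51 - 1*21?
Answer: 885/2 ≈ 442.50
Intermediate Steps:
u = 30 (u = 51 - 21 = 30)
H(b) = -21 (H(b) = -3*7 = -½*42 = -21)
D = 180 (D = 30*6 = 180)
T(X) = X/120 (T(X) = X*(1/120) = X/120)
T(D) + k(H(5)) = (1/120)*180 + (-21)² = 3/2 + 441 = 885/2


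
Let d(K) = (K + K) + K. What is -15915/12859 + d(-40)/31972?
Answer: -127594365/102781987 ≈ -1.2414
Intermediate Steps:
d(K) = 3*K (d(K) = 2*K + K = 3*K)
-15915/12859 + d(-40)/31972 = -15915/12859 + (3*(-40))/31972 = -15915*1/12859 - 120*1/31972 = -15915/12859 - 30/7993 = -127594365/102781987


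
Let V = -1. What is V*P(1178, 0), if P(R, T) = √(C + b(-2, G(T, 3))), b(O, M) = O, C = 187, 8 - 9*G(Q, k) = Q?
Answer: -√185 ≈ -13.601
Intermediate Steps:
G(Q, k) = 8/9 - Q/9
P(R, T) = √185 (P(R, T) = √(187 - 2) = √185)
V*P(1178, 0) = -√185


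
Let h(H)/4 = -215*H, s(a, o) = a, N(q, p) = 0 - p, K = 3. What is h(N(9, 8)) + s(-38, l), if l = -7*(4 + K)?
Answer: 6842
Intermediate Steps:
N(q, p) = -p
l = -49 (l = -7*(4 + 3) = -7*7 = -49)
h(H) = -860*H (h(H) = 4*(-215*H) = -860*H)
h(N(9, 8)) + s(-38, l) = -(-860)*8 - 38 = -860*(-8) - 38 = 6880 - 38 = 6842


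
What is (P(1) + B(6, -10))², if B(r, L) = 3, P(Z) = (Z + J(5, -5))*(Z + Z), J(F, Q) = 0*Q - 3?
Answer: 1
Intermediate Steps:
J(F, Q) = -3 (J(F, Q) = 0 - 3 = -3)
P(Z) = 2*Z*(-3 + Z) (P(Z) = (Z - 3)*(Z + Z) = (-3 + Z)*(2*Z) = 2*Z*(-3 + Z))
(P(1) + B(6, -10))² = (2*1*(-3 + 1) + 3)² = (2*1*(-2) + 3)² = (-4 + 3)² = (-1)² = 1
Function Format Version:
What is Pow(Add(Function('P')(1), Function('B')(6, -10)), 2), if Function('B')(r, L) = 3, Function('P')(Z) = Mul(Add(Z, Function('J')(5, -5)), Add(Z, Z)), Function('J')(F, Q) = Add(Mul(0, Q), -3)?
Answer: 1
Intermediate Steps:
Function('J')(F, Q) = -3 (Function('J')(F, Q) = Add(0, -3) = -3)
Function('P')(Z) = Mul(2, Z, Add(-3, Z)) (Function('P')(Z) = Mul(Add(Z, -3), Add(Z, Z)) = Mul(Add(-3, Z), Mul(2, Z)) = Mul(2, Z, Add(-3, Z)))
Pow(Add(Function('P')(1), Function('B')(6, -10)), 2) = Pow(Add(Mul(2, 1, Add(-3, 1)), 3), 2) = Pow(Add(Mul(2, 1, -2), 3), 2) = Pow(Add(-4, 3), 2) = Pow(-1, 2) = 1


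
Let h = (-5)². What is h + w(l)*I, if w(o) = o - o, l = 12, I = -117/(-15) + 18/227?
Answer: 25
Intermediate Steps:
I = 8943/1135 (I = -117*(-1/15) + 18*(1/227) = 39/5 + 18/227 = 8943/1135 ≈ 7.8793)
w(o) = 0
h = 25
h + w(l)*I = 25 + 0*(8943/1135) = 25 + 0 = 25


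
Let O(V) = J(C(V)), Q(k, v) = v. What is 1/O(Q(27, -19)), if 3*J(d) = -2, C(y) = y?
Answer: -3/2 ≈ -1.5000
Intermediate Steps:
J(d) = -⅔ (J(d) = (⅓)*(-2) = -⅔)
O(V) = -⅔
1/O(Q(27, -19)) = 1/(-⅔) = -3/2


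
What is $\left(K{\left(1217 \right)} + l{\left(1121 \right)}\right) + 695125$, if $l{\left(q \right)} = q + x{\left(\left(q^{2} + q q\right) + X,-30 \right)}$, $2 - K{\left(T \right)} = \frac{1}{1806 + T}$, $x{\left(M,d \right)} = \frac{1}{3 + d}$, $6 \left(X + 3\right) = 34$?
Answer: $\frac{56828454958}{81621} \approx 6.9625 \cdot 10^{5}$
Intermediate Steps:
$X = \frac{8}{3}$ ($X = -3 + \frac{1}{6} \cdot 34 = -3 + \frac{17}{3} = \frac{8}{3} \approx 2.6667$)
$K{\left(T \right)} = 2 - \frac{1}{1806 + T}$
$l{\left(q \right)} = - \frac{1}{27} + q$ ($l{\left(q \right)} = q + \frac{1}{3 - 30} = q + \frac{1}{-27} = q - \frac{1}{27} = - \frac{1}{27} + q$)
$\left(K{\left(1217 \right)} + l{\left(1121 \right)}\right) + 695125 = \left(\frac{3611 + 2 \cdot 1217}{1806 + 1217} + \left(- \frac{1}{27} + 1121\right)\right) + 695125 = \left(\frac{3611 + 2434}{3023} + \frac{30266}{27}\right) + 695125 = \left(\frac{1}{3023} \cdot 6045 + \frac{30266}{27}\right) + 695125 = \left(\frac{6045}{3023} + \frac{30266}{27}\right) + 695125 = \frac{91657333}{81621} + 695125 = \frac{56828454958}{81621}$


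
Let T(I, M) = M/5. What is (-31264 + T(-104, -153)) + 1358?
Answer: -149683/5 ≈ -29937.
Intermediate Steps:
T(I, M) = M/5 (T(I, M) = M*(1/5) = M/5)
(-31264 + T(-104, -153)) + 1358 = (-31264 + (1/5)*(-153)) + 1358 = (-31264 - 153/5) + 1358 = -156473/5 + 1358 = -149683/5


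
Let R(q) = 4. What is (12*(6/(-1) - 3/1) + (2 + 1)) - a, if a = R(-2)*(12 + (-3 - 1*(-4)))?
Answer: -157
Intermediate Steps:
a = 52 (a = 4*(12 + (-3 - 1*(-4))) = 4*(12 + (-3 + 4)) = 4*(12 + 1) = 4*13 = 52)
(12*(6/(-1) - 3/1) + (2 + 1)) - a = (12*(6/(-1) - 3/1) + (2 + 1)) - 1*52 = (12*(6*(-1) - 3*1) + 3) - 52 = (12*(-6 - 3) + 3) - 52 = (12*(-9) + 3) - 52 = (-108 + 3) - 52 = -105 - 52 = -157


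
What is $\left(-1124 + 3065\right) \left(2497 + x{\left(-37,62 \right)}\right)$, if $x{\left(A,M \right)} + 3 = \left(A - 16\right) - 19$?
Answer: $4701102$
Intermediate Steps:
$x{\left(A,M \right)} = -38 + A$ ($x{\left(A,M \right)} = -3 + \left(\left(A - 16\right) - 19\right) = -3 + \left(\left(-16 + A\right) - 19\right) = -3 + \left(-35 + A\right) = -38 + A$)
$\left(-1124 + 3065\right) \left(2497 + x{\left(-37,62 \right)}\right) = \left(-1124 + 3065\right) \left(2497 - 75\right) = 1941 \left(2497 - 75\right) = 1941 \cdot 2422 = 4701102$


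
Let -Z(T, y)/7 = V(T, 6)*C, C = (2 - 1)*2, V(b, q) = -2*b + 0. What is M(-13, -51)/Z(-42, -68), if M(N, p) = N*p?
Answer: -221/392 ≈ -0.56378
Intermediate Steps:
V(b, q) = -2*b
C = 2 (C = 1*2 = 2)
Z(T, y) = 28*T (Z(T, y) = -7*(-2*T)*2 = -(-28)*T = 28*T)
M(-13, -51)/Z(-42, -68) = (-13*(-51))/((28*(-42))) = 663/(-1176) = 663*(-1/1176) = -221/392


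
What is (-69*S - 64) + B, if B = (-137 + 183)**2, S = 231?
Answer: -13887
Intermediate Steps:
B = 2116 (B = 46**2 = 2116)
(-69*S - 64) + B = (-69*231 - 64) + 2116 = (-15939 - 64) + 2116 = -16003 + 2116 = -13887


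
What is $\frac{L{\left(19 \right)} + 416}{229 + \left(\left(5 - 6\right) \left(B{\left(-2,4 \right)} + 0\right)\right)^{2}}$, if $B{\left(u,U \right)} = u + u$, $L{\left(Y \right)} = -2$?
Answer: $\frac{414}{245} \approx 1.6898$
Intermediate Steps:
$B{\left(u,U \right)} = 2 u$
$\frac{L{\left(19 \right)} + 416}{229 + \left(\left(5 - 6\right) \left(B{\left(-2,4 \right)} + 0\right)\right)^{2}} = \frac{-2 + 416}{229 + \left(\left(5 - 6\right) \left(2 \left(-2\right) + 0\right)\right)^{2}} = \frac{414}{229 + \left(- (-4 + 0)\right)^{2}} = \frac{414}{229 + \left(\left(-1\right) \left(-4\right)\right)^{2}} = \frac{414}{229 + 4^{2}} = \frac{414}{229 + 16} = \frac{414}{245}$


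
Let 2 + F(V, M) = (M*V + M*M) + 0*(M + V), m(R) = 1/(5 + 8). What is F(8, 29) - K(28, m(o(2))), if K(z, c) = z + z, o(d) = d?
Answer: 1015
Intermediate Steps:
m(R) = 1/13
F(V, M) = -2 + M² + M*V (F(V, M) = -2 + ((M*V + M*M) + 0*(M + V)) = -2 + ((M*V + M²) + 0) = -2 + ((M² + M*V) + 0) = -2 + (M² + M*V) = -2 + M² + M*V)
K(z, c) = 2*z
F(8, 29) - K(28, m(o(2))) = (-2 + 29² + 29*8) - 2*28 = (-2 + 841 + 232) - 1*56 = 1071 - 56 = 1015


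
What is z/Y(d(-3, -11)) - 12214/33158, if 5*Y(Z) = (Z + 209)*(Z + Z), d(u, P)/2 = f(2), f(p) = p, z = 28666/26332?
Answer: -135821580413/371947610256 ≈ -0.36516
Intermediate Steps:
z = 14333/13166 (z = 28666*(1/26332) = 14333/13166 ≈ 1.0886)
d(u, P) = 4 (d(u, P) = 2*2 = 4)
Y(Z) = 2*Z*(209 + Z)/5 (Y(Z) = ((Z + 209)*(Z + Z))/5 = ((209 + Z)*(2*Z))/5 = (2*Z*(209 + Z))/5 = 2*Z*(209 + Z)/5)
z/Y(d(-3, -11)) - 12214/33158 = 14333/(13166*(((⅖)*4*(209 + 4)))) - 12214/33158 = 14333/(13166*(((⅖)*4*213))) - 12214*1/33158 = 14333/(13166*(1704/5)) - 6107/16579 = (14333/13166)*(5/1704) - 6107/16579 = 71665/22434864 - 6107/16579 = -135821580413/371947610256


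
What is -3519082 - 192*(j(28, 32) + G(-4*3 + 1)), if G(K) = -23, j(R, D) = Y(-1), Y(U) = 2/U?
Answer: -3514282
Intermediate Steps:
j(R, D) = -2 (j(R, D) = 2/(-1) = 2*(-1) = -2)
-3519082 - 192*(j(28, 32) + G(-4*3 + 1)) = -3519082 - 192*(-2 - 23) = -3519082 - 192*(-25) = -3519082 + 4800 = -3514282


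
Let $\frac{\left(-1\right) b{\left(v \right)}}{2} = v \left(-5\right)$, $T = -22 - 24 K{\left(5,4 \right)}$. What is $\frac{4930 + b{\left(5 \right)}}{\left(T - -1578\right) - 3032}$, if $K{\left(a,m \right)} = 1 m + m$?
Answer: $- \frac{415}{139} \approx -2.9856$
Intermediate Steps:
$K{\left(a,m \right)} = 2 m$ ($K{\left(a,m \right)} = m + m = 2 m$)
$T = -214$ ($T = -22 - 24 \cdot 2 \cdot 4 = -22 - 192 = -214$)
$b{\left(v \right)} = 10 v$ ($b{\left(v \right)} = - 2 v \left(-5\right) = - 2 \left(- 5 v\right) = 10 v$)
$\frac{4930 + b{\left(5 \right)}}{\left(T - -1578\right) - 3032} = \frac{4930 + 10 \cdot 5}{\left(-214 - -1578\right) - 3032} = \frac{4930 + 50}{\left(-214 + 1578\right) - 3032} = \frac{4980}{1364 - 3032} = \frac{4980}{-1668} = 4980 \left(- \frac{1}{1668}\right) = - \frac{415}{139}$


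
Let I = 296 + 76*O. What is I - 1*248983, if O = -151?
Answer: -260163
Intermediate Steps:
I = -11180 (I = 296 + 76*(-151) = 296 - 11476 = -11180)
I - 1*248983 = -11180 - 1*248983 = -11180 - 248983 = -260163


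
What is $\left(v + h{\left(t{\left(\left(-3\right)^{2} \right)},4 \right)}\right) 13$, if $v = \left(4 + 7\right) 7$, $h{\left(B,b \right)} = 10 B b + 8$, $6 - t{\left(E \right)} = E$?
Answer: $-455$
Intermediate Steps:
$t{\left(E \right)} = 6 - E$
$h{\left(B,b \right)} = 8 + 10 B b$ ($h{\left(B,b \right)} = 10 B b + 8 = 8 + 10 B b$)
$v = 77$ ($v = 11 \cdot 7 = 77$)
$\left(v + h{\left(t{\left(\left(-3\right)^{2} \right)},4 \right)}\right) 13 = \left(77 + \left(8 + 10 \left(6 - \left(-3\right)^{2}\right) 4\right)\right) 13 = \left(77 + \left(8 + 10 \left(6 - 9\right) 4\right)\right) 13 = \left(77 + \left(8 + 10 \left(-3\right) 4\right)\right) 13 = \left(77 + \left(8 - 120\right)\right) 13 = \left(77 - 112\right) 13 = \left(-35\right) 13 = -455$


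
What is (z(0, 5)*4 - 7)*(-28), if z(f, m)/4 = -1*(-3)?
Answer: -1148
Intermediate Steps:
z(f, m) = 12 (z(f, m) = 4*(-1*(-3)) = 4*3 = 12)
(z(0, 5)*4 - 7)*(-28) = (12*4 - 7)*(-28) = (48 - 7)*(-28) = 41*(-28) = -1148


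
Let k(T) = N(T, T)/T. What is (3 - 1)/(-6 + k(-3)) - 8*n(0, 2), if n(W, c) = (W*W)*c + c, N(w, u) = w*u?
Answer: -146/9 ≈ -16.222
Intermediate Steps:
N(w, u) = u*w
n(W, c) = c + c*W**2 (n(W, c) = W**2*c + c = c*W**2 + c = c + c*W**2)
k(T) = T (k(T) = (T*T)/T = T**2/T = T)
(3 - 1)/(-6 + k(-3)) - 8*n(0, 2) = (3 - 1)/(-6 - 3) - 16*(1 + 0**2) = 2/(-9) - 16*(1 + 0) = 2*(-1/9) - 16 = -2/9 - 8*2 = -2/9 - 16 = -146/9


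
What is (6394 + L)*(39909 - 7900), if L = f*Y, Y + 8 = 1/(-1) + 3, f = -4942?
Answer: 1153796414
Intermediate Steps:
Y = -6 (Y = -8 + (1/(-1) + 3) = -8 + (-1 + 3) = -8 + 2 = -6)
L = 29652 (L = -4942*(-6) = 29652)
(6394 + L)*(39909 - 7900) = (6394 + 29652)*(39909 - 7900) = 36046*32009 = 1153796414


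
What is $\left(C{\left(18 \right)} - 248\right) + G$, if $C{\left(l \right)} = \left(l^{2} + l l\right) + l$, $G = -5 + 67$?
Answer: $480$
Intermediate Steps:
$G = 62$
$C{\left(l \right)} = l + 2 l^{2}$ ($C{\left(l \right)} = \left(l^{2} + l^{2}\right) + l = 2 l^{2} + l = l + 2 l^{2}$)
$\left(C{\left(18 \right)} - 248\right) + G = \left(18 \left(1 + 2 \cdot 18\right) - 248\right) + 62 = \left(18 \left(1 + 36\right) - 248\right) + 62 = \left(18 \cdot 37 - 248\right) + 62 = \left(666 - 248\right) + 62 = 418 + 62 = 480$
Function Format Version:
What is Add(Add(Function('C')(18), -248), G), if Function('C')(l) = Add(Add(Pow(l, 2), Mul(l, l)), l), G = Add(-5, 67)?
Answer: 480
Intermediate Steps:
G = 62
Function('C')(l) = Add(l, Mul(2, Pow(l, 2))) (Function('C')(l) = Add(Add(Pow(l, 2), Pow(l, 2)), l) = Add(Mul(2, Pow(l, 2)), l) = Add(l, Mul(2, Pow(l, 2))))
Add(Add(Function('C')(18), -248), G) = Add(Add(Mul(18, Add(1, Mul(2, 18))), -248), 62) = Add(Add(Mul(18, Add(1, 36)), -248), 62) = Add(Add(Mul(18, 37), -248), 62) = Add(Add(666, -248), 62) = Add(418, 62) = 480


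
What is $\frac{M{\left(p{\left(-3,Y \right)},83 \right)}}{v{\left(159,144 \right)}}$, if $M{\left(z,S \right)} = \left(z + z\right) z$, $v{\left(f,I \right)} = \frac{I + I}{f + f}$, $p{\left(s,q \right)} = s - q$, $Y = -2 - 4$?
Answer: $\frac{159}{8} \approx 19.875$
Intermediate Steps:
$Y = -6$
$v{\left(f,I \right)} = \frac{I}{f}$ ($v{\left(f,I \right)} = \frac{2 I}{2 f} = 2 I \frac{1}{2 f} = \frac{I}{f}$)
$M{\left(z,S \right)} = 2 z^{2}$ ($M{\left(z,S \right)} = 2 z z = 2 z^{2}$)
$\frac{M{\left(p{\left(-3,Y \right)},83 \right)}}{v{\left(159,144 \right)}} = \frac{2 \left(-3 - -6\right)^{2}}{144 \cdot \frac{1}{159}} = \frac{2 \left(-3 + 6\right)^{2}}{144 \cdot \frac{1}{159}} = \frac{2 \cdot 3^{2}}{\frac{48}{53}} = 2 \cdot 9 \cdot \frac{53}{48} = 18 \cdot \frac{53}{48} = \frac{159}{8}$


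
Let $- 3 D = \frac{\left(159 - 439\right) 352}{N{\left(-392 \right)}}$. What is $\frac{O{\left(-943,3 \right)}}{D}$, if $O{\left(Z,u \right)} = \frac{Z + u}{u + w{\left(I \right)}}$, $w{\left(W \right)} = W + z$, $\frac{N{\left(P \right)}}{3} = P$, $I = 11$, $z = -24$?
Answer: $- \frac{2961}{880} \approx -3.3648$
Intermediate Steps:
$N{\left(P \right)} = 3 P$
$w{\left(W \right)} = -24 + W$ ($w{\left(W \right)} = W - 24 = -24 + W$)
$O{\left(Z,u \right)} = \frac{Z + u}{-13 + u}$ ($O{\left(Z,u \right)} = \frac{Z + u}{u + \left(-24 + 11\right)} = \frac{Z + u}{u - 13} = \frac{Z + u}{-13 + u}$)
$D = - \frac{1760}{63}$ ($D = - \frac{\left(159 - 439\right) 352 \frac{1}{3 \left(-392\right)}}{3} = - \frac{\left(-280\right) 352 \frac{1}{-1176}}{3} = - \frac{\left(-98560\right) \left(- \frac{1}{1176}\right)}{3} = \left(- \frac{1}{3}\right) \frac{1760}{21} = - \frac{1760}{63} \approx -27.936$)
$\frac{O{\left(-943,3 \right)}}{D} = \frac{\frac{1}{-13 + 3} \left(-943 + 3\right)}{- \frac{1760}{63}} = \frac{1}{-10} \left(-940\right) \left(- \frac{63}{1760}\right) = \left(- \frac{1}{10}\right) \left(-940\right) \left(- \frac{63}{1760}\right) = 94 \left(- \frac{63}{1760}\right) = - \frac{2961}{880}$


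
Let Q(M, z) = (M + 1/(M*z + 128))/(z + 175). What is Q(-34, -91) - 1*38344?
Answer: -10377836459/270648 ≈ -38344.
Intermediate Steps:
Q(M, z) = (M + 1/(128 + M*z))/(175 + z)
Q(-34, -91) - 1*38344 = (1 + 128*(-34) - 91*(-34)**2)/(22400 + 128*(-91) - 34*(-91)**2 + 175*(-34)*(-91)) - 1*38344 = (1 - 4352 - 91*1156)/(22400 - 11648 - 34*8281 + 541450) - 38344 = (1 - 4352 - 105196)/(22400 - 11648 - 281554 + 541450) - 38344 = -109547/270648 - 38344 = -10377836459/270648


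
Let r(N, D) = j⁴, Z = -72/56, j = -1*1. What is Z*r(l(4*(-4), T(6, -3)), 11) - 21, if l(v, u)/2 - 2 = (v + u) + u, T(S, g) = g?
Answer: -156/7 ≈ -22.286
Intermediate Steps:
j = -1
l(v, u) = 4 + 2*v + 4*u (l(v, u) = 4 + 2*((v + u) + u) = 4 + 2*((u + v) + u) = 4 + 2*(v + 2*u) = 4 + (2*v + 4*u) = 4 + 2*v + 4*u)
Z = -9/7 (Z = -72*1/56 = -9/7 ≈ -1.2857)
r(N, D) = 1 (r(N, D) = (-1)⁴ = 1)
Z*r(l(4*(-4), T(6, -3)), 11) - 21 = -9/7*1 - 21 = -9/7 - 21 = -156/7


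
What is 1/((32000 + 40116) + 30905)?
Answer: 1/103021 ≈ 9.7068e-6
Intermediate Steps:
1/((32000 + 40116) + 30905) = 1/(72116 + 30905) = 1/103021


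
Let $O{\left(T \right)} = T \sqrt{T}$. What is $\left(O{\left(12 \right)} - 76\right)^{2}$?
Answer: $7504 - 3648 \sqrt{3} \approx 1185.5$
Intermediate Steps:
$O{\left(T \right)} = T^{\frac{3}{2}}$
$\left(O{\left(12 \right)} - 76\right)^{2} = \left(12^{\frac{3}{2}} - 76\right)^{2} = \left(24 \sqrt{3} - 76\right)^{2} = \left(-76 + 24 \sqrt{3}\right)^{2}$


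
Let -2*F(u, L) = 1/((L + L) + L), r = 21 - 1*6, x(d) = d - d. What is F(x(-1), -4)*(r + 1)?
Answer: ⅔ ≈ 0.66667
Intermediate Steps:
x(d) = 0
r = 15 (r = 21 - 6 = 15)
F(u, L) = -1/(6*L) (F(u, L) = -1/(2*((L + L) + L)) = -1/(2*(2*L + L)) = -1/(3*L)/2 = -1/(6*L))
F(x(-1), -4)*(r + 1) = (-⅙/(-4))*(15 + 1) = -⅙*(-¼)*16 = (1/24)*16 = ⅔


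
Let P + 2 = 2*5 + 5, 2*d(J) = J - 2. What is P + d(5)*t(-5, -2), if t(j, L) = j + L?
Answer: 5/2 ≈ 2.5000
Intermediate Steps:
t(j, L) = L + j
d(J) = -1 + J/2 (d(J) = (J - 2)/2 = (-2 + J)/2 = -1 + J/2)
P = 13 (P = -2 + (2*5 + 5) = -2 + (10 + 5) = -2 + 15 = 13)
P + d(5)*t(-5, -2) = 13 + (-1 + (½)*5)*(-2 - 5) = 13 + (-1 + 5/2)*(-7) = 13 + (3/2)*(-7) = 13 - 21/2 = 5/2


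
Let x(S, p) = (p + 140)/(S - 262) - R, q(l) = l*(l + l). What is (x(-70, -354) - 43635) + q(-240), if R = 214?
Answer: 11844373/166 ≈ 71352.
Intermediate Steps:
q(l) = 2*l**2 (q(l) = l*(2*l) = 2*l**2)
x(S, p) = -214 + (140 + p)/(-262 + S) (x(S, p) = (p + 140)/(S - 262) - 1*214 = (140 + p)/(-262 + S) - 214 = -214 + (140 + p)/(-262 + S))
(x(-70, -354) - 43635) + q(-240) = ((56208 - 354 - 214*(-70))/(-262 - 70) - 43635) + 2*(-240)**2 = ((56208 - 354 + 14980)/(-332) - 43635) + 2*57600 = (-1/332*70834 - 43635) + 115200 = (-35417/166 - 43635) + 115200 = -7278827/166 + 115200 = 11844373/166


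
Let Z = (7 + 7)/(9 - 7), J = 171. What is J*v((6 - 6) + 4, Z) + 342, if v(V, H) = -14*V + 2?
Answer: -8892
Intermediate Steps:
Z = 7 (Z = 14/2 = 14*(½) = 7)
v(V, H) = 2 - 14*V
J*v((6 - 6) + 4, Z) + 342 = 171*(2 - 14*((6 - 6) + 4)) + 342 = 171*(2 - 14*(0 + 4)) + 342 = 171*(2 - 14*4) + 342 = 171*(2 - 56) + 342 = 171*(-54) + 342 = -9234 + 342 = -8892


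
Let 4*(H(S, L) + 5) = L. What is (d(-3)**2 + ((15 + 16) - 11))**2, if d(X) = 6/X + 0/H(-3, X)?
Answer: 576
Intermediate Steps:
H(S, L) = -5 + L/4
d(X) = 6/X (d(X) = 6/X + 0/(-5 + X/4) = 6/X + 0 = 6/X)
(d(-3)**2 + ((15 + 16) - 11))**2 = ((6/(-3))**2 + ((15 + 16) - 11))**2 = ((6*(-1/3))**2 + (31 - 11))**2 = ((-2)**2 + 20)**2 = (4 + 20)**2 = 24**2 = 576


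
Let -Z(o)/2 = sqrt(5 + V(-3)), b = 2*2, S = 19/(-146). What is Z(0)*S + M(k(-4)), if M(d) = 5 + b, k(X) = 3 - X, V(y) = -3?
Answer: 9 + 19*sqrt(2)/73 ≈ 9.3681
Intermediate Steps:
S = -19/146 (S = 19*(-1/146) = -19/146 ≈ -0.13014)
b = 4
M(d) = 9 (M(d) = 5 + 4 = 9)
Z(o) = -2*sqrt(2) (Z(o) = -2*sqrt(5 - 3) = -2*sqrt(2))
Z(0)*S + M(k(-4)) = -2*sqrt(2)*(-19/146) + 9 = 19*sqrt(2)/73 + 9 = 9 + 19*sqrt(2)/73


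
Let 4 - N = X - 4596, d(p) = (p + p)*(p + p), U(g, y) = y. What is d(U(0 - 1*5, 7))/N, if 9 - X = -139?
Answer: 7/159 ≈ 0.044025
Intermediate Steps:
X = 148 (X = 9 - 1*(-139) = 9 + 139 = 148)
d(p) = 4*p**2 (d(p) = (2*p)*(2*p) = 4*p**2)
N = 4452 (N = 4 - (148 - 4596) = 4 - 1*(-4448) = 4 + 4448 = 4452)
d(U(0 - 1*5, 7))/N = (4*7**2)/4452 = (4*49)*(1/4452) = 196*(1/4452) = 7/159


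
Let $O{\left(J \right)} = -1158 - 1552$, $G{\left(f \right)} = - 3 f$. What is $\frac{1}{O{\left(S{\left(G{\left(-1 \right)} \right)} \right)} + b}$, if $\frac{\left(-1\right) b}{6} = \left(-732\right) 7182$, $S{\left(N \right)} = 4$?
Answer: $\frac{1}{31540634} \approx 3.1705 \cdot 10^{-8}$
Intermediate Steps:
$O{\left(J \right)} = -2710$ ($O{\left(J \right)} = -1158 - 1552 = -2710$)
$b = 31543344$ ($b = - 6 \left(\left(-732\right) 7182\right) = \left(-6\right) \left(-5257224\right) = 31543344$)
$\frac{1}{O{\left(S{\left(G{\left(-1 \right)} \right)} \right)} + b} = \frac{1}{-2710 + 31543344} = \frac{1}{31540634}$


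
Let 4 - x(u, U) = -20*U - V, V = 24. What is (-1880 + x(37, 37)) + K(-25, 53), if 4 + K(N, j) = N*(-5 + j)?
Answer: -2316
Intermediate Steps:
x(u, U) = 28 + 20*U (x(u, U) = 4 - (-20*U - 1*24) = 4 - (-20*U - 24) = 4 - (-24 - 20*U) = 4 + (24 + 20*U) = 28 + 20*U)
K(N, j) = -4 + N*(-5 + j)
(-1880 + x(37, 37)) + K(-25, 53) = (-1880 + (28 + 20*37)) + (-4 - 5*(-25) - 25*53) = (-1880 + (28 + 740)) + (-4 + 125 - 1325) = (-1880 + 768) - 1204 = -1112 - 1204 = -2316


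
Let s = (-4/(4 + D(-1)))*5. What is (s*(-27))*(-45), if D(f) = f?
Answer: -8100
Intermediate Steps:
s = -20/3 (s = (-4/(4 - 1))*5 = (-4/3)*5 = ((1/3)*(-4))*5 = -4/3*5 = -20/3 ≈ -6.6667)
(s*(-27))*(-45) = -20/3*(-27)*(-45) = 180*(-45) = -8100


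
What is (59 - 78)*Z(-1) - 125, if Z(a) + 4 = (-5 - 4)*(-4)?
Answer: -733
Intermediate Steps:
Z(a) = 32 (Z(a) = -4 + (-5 - 4)*(-4) = -4 - 9*(-4) = -4 + 36 = 32)
(59 - 78)*Z(-1) - 125 = (59 - 78)*32 - 125 = -19*32 - 125 = -608 - 125 = -733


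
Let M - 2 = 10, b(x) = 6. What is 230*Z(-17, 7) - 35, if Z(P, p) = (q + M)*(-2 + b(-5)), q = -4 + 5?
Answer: 11925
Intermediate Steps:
M = 12 (M = 2 + 10 = 12)
q = 1
Z(P, p) = 52 (Z(P, p) = (1 + 12)*(-2 + 6) = 13*4 = 52)
230*Z(-17, 7) - 35 = 230*52 - 35 = 11960 - 35 = 11925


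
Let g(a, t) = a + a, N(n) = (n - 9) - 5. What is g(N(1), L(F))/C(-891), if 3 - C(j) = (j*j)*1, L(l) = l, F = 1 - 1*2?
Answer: 13/396939 ≈ 3.2751e-5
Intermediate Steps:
N(n) = -14 + n (N(n) = (-9 + n) - 5 = -14 + n)
F = -1 (F = 1 - 2 = -1)
g(a, t) = 2*a
C(j) = 3 - j**2 (C(j) = 3 - j*j = 3 - j**2)
g(N(1), L(F))/C(-891) = (2*(-14 + 1))/(3 - 1*(-891)**2) = (2*(-13))/(3 - 1*793881) = -26/(3 - 793881) = -26/(-793878) = -26*(-1/793878) = 13/396939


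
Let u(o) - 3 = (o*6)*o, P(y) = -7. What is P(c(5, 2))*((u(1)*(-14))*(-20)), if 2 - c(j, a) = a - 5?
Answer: -17640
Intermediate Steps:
c(j, a) = 7 - a (c(j, a) = 2 - (a - 5) = 2 - (-5 + a) = 2 + (5 - a) = 7 - a)
u(o) = 3 + 6*o**2 (u(o) = 3 + (o*6)*o = 3 + (6*o)*o = 3 + 6*o**2)
P(c(5, 2))*((u(1)*(-14))*(-20)) = -7*(3 + 6*1**2)*(-14)*(-20) = -7*(3 + 6*1)*(-14)*(-20) = -7*(3 + 6)*(-14)*(-20) = -7*9*(-14)*(-20) = -(-882)*(-20) = -7*2520 = -17640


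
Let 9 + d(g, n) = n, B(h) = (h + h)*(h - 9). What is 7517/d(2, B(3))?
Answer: -7517/45 ≈ -167.04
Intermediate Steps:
B(h) = 2*h*(-9 + h) (B(h) = (2*h)*(-9 + h) = 2*h*(-9 + h))
d(g, n) = -9 + n
7517/d(2, B(3)) = 7517/(-9 + 2*3*(-9 + 3)) = 7517/(-9 + 2*3*(-6)) = 7517/(-9 - 36) = 7517/(-45) = 7517*(-1/45) = -7517/45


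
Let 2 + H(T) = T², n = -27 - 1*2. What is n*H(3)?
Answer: -203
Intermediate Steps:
n = -29 (n = -27 - 2 = -29)
H(T) = -2 + T²
n*H(3) = -29*(-2 + 3²) = -29*(-2 + 9) = -29*7 = -203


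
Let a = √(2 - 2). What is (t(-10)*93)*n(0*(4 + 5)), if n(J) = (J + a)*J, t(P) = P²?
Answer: 0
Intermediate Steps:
a = 0 (a = √0 = 0)
n(J) = J² (n(J) = (J + 0)*J = J*J = J²)
(t(-10)*93)*n(0*(4 + 5)) = ((-10)²*93)*(0*(4 + 5))² = (100*93)*(0*9)² = 9300*0² = 9300*0 = 0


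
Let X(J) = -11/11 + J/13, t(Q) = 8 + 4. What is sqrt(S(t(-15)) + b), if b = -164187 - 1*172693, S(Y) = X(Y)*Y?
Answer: 2*I*sqrt(14233219)/13 ≈ 580.41*I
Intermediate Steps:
t(Q) = 12
X(J) = -1 + J/13 (X(J) = -11*1/11 + J*(1/13) = -1 + J/13)
S(Y) = Y*(-1 + Y/13) (S(Y) = (-1 + Y/13)*Y = Y*(-1 + Y/13))
b = -336880 (b = -164187 - 172693 = -336880)
sqrt(S(t(-15)) + b) = sqrt((1/13)*12*(-13 + 12) - 336880) = sqrt((1/13)*12*(-1) - 336880) = sqrt(-12/13 - 336880) = sqrt(-4379452/13) = 2*I*sqrt(14233219)/13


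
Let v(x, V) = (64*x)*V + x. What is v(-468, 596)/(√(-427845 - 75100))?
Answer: 3570372*I*√502945/100589 ≈ 25172.0*I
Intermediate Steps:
v(x, V) = x + 64*V*x (v(x, V) = 64*V*x + x = x + 64*V*x)
v(-468, 596)/(√(-427845 - 75100)) = (-468*(1 + 64*596))/(√(-427845 - 75100)) = (-468*(1 + 38144))/(√(-502945)) = (-468*38145)/((I*√502945)) = -(-3570372)*I*√502945/100589 = 3570372*I*√502945/100589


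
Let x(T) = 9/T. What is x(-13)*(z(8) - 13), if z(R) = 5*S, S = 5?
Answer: -108/13 ≈ -8.3077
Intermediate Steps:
z(R) = 25 (z(R) = 5*5 = 25)
x(-13)*(z(8) - 13) = (9/(-13))*(25 - 13) = (9*(-1/13))*12 = -9/13*12 = -108/13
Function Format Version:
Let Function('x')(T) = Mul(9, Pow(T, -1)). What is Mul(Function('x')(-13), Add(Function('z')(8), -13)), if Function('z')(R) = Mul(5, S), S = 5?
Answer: Rational(-108, 13) ≈ -8.3077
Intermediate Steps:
Function('z')(R) = 25 (Function('z')(R) = Mul(5, 5) = 25)
Mul(Function('x')(-13), Add(Function('z')(8), -13)) = Mul(Mul(9, Pow(-13, -1)), Add(25, -13)) = Mul(Mul(9, Rational(-1, 13)), 12) = Mul(Rational(-9, 13), 12) = Rational(-108, 13)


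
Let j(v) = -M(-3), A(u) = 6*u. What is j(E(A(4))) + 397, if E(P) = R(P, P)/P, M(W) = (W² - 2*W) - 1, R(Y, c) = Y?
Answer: 383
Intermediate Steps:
M(W) = -1 + W² - 2*W
E(P) = 1 (E(P) = P/P = 1)
j(v) = -14 (j(v) = -(-1 + (-3)² - 2*(-3)) = -(-1 + 9 + 6) = -1*14 = -14)
j(E(A(4))) + 397 = -14 + 397 = 383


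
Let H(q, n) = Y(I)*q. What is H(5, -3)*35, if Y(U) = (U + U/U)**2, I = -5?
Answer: 2800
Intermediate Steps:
Y(U) = (1 + U)**2 (Y(U) = (U + 1)**2 = (1 + U)**2)
H(q, n) = 16*q (H(q, n) = (1 - 5)**2*q = (-4)**2*q = 16*q)
H(5, -3)*35 = (16*5)*35 = 80*35 = 2800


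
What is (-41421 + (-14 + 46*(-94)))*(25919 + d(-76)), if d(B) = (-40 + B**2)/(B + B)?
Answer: -22501713696/19 ≈ -1.1843e+9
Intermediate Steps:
d(B) = (-40 + B**2)/(2*B) (d(B) = (-40 + B**2)/((2*B)) = (-40 + B**2)*(1/(2*B)) = (-40 + B**2)/(2*B))
(-41421 + (-14 + 46*(-94)))*(25919 + d(-76)) = (-41421 + (-14 + 46*(-94)))*(25919 + ((1/2)*(-76) - 20/(-76))) = (-41421 + (-14 - 4324))*(25919 + (-38 - 20*(-1/76))) = (-41421 - 4338)*(25919 + (-38 + 5/19)) = -45759*(25919 - 717/19) = -45759*491744/19 = -22501713696/19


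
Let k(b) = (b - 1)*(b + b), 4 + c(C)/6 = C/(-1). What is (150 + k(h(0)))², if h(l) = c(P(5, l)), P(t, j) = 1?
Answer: 4040100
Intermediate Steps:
c(C) = -24 - 6*C (c(C) = -24 + 6*(C/(-1)) = -24 + 6*(C*(-1)) = -24 + 6*(-C) = -24 - 6*C)
h(l) = -30 (h(l) = -24 - 6*1 = -24 - 6 = -30)
k(b) = 2*b*(-1 + b) (k(b) = (-1 + b)*(2*b) = 2*b*(-1 + b))
(150 + k(h(0)))² = (150 + 2*(-30)*(-1 - 30))² = (150 + 2*(-30)*(-31))² = (150 + 1860)² = 2010² = 4040100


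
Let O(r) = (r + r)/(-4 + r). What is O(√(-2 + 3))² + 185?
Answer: 1669/9 ≈ 185.44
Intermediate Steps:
O(r) = 2*r/(-4 + r) (O(r) = (2*r)/(-4 + r) = 2*r/(-4 + r))
O(√(-2 + 3))² + 185 = (2*√(-2 + 3)/(-4 + √(-2 + 3)))² + 185 = (2*√1/(-4 + √1))² + 185 = (2*1/(-4 + 1))² + 185 = (2*1/(-3))² + 185 = (2*1*(-⅓))² + 185 = (-⅔)² + 185 = 4/9 + 185 = 1669/9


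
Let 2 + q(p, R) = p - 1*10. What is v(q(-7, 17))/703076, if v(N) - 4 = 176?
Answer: 45/175769 ≈ 0.00025602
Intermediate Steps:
q(p, R) = -12 + p (q(p, R) = -2 + (p - 1*10) = -2 + (p - 10) = -2 + (-10 + p) = -12 + p)
v(N) = 180 (v(N) = 4 + 176 = 180)
v(q(-7, 17))/703076 = 180/703076 = 180*(1/703076) = 45/175769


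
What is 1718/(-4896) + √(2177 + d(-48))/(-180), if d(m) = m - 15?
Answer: -859/2448 - √2114/180 ≈ -0.60633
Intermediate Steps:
d(m) = -15 + m
1718/(-4896) + √(2177 + d(-48))/(-180) = 1718/(-4896) + √(2177 + (-15 - 48))/(-180) = 1718*(-1/4896) + √(2177 - 63)*(-1/180) = -859/2448 + √2114*(-1/180) = -859/2448 - √2114/180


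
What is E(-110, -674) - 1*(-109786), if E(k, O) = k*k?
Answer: 121886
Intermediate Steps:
E(k, O) = k**2
E(-110, -674) - 1*(-109786) = (-110)**2 - 1*(-109786) = 12100 + 109786 = 121886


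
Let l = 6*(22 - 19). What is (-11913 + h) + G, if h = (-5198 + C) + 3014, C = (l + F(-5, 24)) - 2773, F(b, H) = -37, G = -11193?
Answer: -28082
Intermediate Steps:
l = 18 (l = 6*3 = 18)
C = -2792 (C = (18 - 37) - 2773 = -19 - 2773 = -2792)
h = -4976 (h = (-5198 - 2792) + 3014 = -7990 + 3014 = -4976)
(-11913 + h) + G = (-11913 - 4976) - 11193 = -16889 - 11193 = -28082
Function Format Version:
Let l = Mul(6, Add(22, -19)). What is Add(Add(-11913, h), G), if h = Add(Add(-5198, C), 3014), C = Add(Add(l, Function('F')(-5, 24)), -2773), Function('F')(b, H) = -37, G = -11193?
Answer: -28082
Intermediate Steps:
l = 18 (l = Mul(6, 3) = 18)
C = -2792 (C = Add(Add(18, -37), -2773) = Add(-19, -2773) = -2792)
h = -4976 (h = Add(Add(-5198, -2792), 3014) = Add(-7990, 3014) = -4976)
Add(Add(-11913, h), G) = Add(Add(-11913, -4976), -11193) = Add(-16889, -11193) = -28082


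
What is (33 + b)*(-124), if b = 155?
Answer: -23312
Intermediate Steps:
(33 + b)*(-124) = (33 + 155)*(-124) = 188*(-124) = -23312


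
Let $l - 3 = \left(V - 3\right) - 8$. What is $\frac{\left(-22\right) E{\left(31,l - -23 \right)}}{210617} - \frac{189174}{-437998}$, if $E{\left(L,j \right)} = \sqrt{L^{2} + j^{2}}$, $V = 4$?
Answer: $\frac{94587}{218999} - \frac{2 \sqrt{1322}}{19147} \approx 0.42811$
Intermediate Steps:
$l = -4$ ($l = 3 + \left(\left(4 - 3\right) - 8\right) = 3 + \left(1 - 8\right) = 3 - 7 = -4$)
$\frac{\left(-22\right) E{\left(31,l - -23 \right)}}{210617} - \frac{189174}{-437998} = \frac{\left(-22\right) \sqrt{31^{2} + \left(-4 - -23\right)^{2}}}{210617} - \frac{189174}{-437998} = - 22 \sqrt{961 + \left(-4 + 23\right)^{2}} \cdot \frac{1}{210617} - - \frac{94587}{218999} = - 22 \sqrt{961 + 19^{2}} \cdot \frac{1}{210617} + \frac{94587}{218999} = - 22 \sqrt{961 + 361} \cdot \frac{1}{210617} + \frac{94587}{218999} = - 22 \sqrt{1322} \cdot \frac{1}{210617} + \frac{94587}{218999} = - \frac{2 \sqrt{1322}}{19147} + \frac{94587}{218999} = \frac{94587}{218999} - \frac{2 \sqrt{1322}}{19147}$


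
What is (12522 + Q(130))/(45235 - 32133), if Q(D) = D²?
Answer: 14711/6551 ≈ 2.2456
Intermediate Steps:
(12522 + Q(130))/(45235 - 32133) = (12522 + 130²)/(45235 - 32133) = (12522 + 16900)/13102 = 29422*(1/13102) = 14711/6551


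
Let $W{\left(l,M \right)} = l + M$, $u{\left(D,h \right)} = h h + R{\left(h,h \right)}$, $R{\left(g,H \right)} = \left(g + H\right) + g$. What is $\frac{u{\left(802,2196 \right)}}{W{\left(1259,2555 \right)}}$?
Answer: $\frac{2414502}{1907} \approx 1266.1$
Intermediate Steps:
$R{\left(g,H \right)} = H + 2 g$ ($R{\left(g,H \right)} = \left(H + g\right) + g = H + 2 g$)
$u{\left(D,h \right)} = h^{2} + 3 h$ ($u{\left(D,h \right)} = h h + \left(h + 2 h\right) = h^{2} + 3 h$)
$W{\left(l,M \right)} = M + l$
$\frac{u{\left(802,2196 \right)}}{W{\left(1259,2555 \right)}} = \frac{2196 \left(3 + 2196\right)}{2555 + 1259} = \frac{2196 \cdot 2199}{3814} = 4829004 \cdot \frac{1}{3814} = \frac{2414502}{1907}$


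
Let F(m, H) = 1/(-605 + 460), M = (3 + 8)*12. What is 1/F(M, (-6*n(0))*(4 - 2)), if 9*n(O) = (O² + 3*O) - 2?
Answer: -145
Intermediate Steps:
n(O) = -2/9 + O/3 + O²/9 (n(O) = ((O² + 3*O) - 2)/9 = (-2 + O² + 3*O)/9 = -2/9 + O/3 + O²/9)
M = 132 (M = 11*12 = 132)
F(m, H) = -1/145 (F(m, H) = 1/(-145) = -1/145)
1/F(M, (-6*n(0))*(4 - 2)) = 1/(-1/145) = -145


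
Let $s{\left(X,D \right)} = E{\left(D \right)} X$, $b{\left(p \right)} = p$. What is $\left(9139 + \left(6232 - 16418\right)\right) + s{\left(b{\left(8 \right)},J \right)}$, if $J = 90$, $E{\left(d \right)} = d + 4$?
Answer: $-295$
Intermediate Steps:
$E{\left(d \right)} = 4 + d$
$s{\left(X,D \right)} = X \left(4 + D\right)$ ($s{\left(X,D \right)} = \left(4 + D\right) X = X \left(4 + D\right)$)
$\left(9139 + \left(6232 - 16418\right)\right) + s{\left(b{\left(8 \right)},J \right)} = \left(9139 + \left(6232 - 16418\right)\right) + 8 \left(4 + 90\right) = \left(9139 - 10186\right) + 8 \cdot 94 = -1047 + 752 = -295$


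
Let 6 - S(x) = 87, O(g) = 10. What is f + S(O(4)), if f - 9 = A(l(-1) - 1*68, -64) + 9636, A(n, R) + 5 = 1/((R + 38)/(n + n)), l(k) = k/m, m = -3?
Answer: 373004/39 ≈ 9564.2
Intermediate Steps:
l(k) = -k/3 (l(k) = k/(-3) = k*(-⅓) = -k/3)
S(x) = -81 (S(x) = 6 - 1*87 = 6 - 87 = -81)
A(n, R) = -5 + 2*n/(38 + R) (A(n, R) = -5 + 1/((R + 38)/(n + n)) = -5 + 1/((38 + R)/((2*n))) = -5 + 1/((38 + R)*(1/(2*n))) = -5 + 1/((38 + R)/(2*n)) = -5 + 2*n/(38 + R))
f = 376163/39 (f = 9 + ((-190 - 5*(-64) + 2*(-⅓*(-1) - 1*68))/(38 - 64) + 9636) = 9 + ((-190 + 320 + 2*(⅓ - 68))/(-26) + 9636) = 9 + (-(-190 + 320 + 2*(-203/3))/26 + 9636) = 9 + (-(-190 + 320 - 406/3)/26 + 9636) = 9 + (-1/26*(-16/3) + 9636) = 9 + (8/39 + 9636) = 9 + 375812/39 = 376163/39 ≈ 9645.2)
f + S(O(4)) = 376163/39 - 81 = 373004/39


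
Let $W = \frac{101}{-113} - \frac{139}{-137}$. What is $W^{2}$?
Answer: $\frac{3496900}{239661361} \approx 0.014591$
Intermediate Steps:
$W = \frac{1870}{15481}$ ($W = 101 \left(- \frac{1}{113}\right) - - \frac{139}{137} = - \frac{101}{113} + \frac{139}{137} = \frac{1870}{15481} \approx 0.12079$)
$W^{2} = \left(\frac{1870}{15481}\right)^{2} = \frac{3496900}{239661361}$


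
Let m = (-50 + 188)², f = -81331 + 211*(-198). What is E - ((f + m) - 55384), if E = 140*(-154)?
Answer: 137889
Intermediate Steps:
f = -123109 (f = -81331 - 41778 = -123109)
m = 19044 (m = 138² = 19044)
E = -21560
E - ((f + m) - 55384) = -21560 - ((-123109 + 19044) - 55384) = -21560 - (-104065 - 55384) = -21560 - 1*(-159449) = -21560 + 159449 = 137889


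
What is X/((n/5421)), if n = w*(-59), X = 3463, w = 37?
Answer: -18772923/2183 ≈ -8599.6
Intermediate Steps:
n = -2183 (n = 37*(-59) = -2183)
X/((n/5421)) = 3463/((-2183/5421)) = 3463/((-2183*1/5421)) = 3463/(-2183/5421) = 3463*(-5421/2183) = -18772923/2183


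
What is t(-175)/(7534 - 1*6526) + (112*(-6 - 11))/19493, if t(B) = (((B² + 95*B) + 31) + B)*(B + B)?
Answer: -844064036/175437 ≈ -4811.2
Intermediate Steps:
t(B) = 2*B*(31 + B² + 96*B) (t(B) = ((31 + B² + 95*B) + B)*(2*B) = (31 + B² + 96*B)*(2*B) = 2*B*(31 + B² + 96*B))
t(-175)/(7534 - 1*6526) + (112*(-6 - 11))/19493 = (2*(-175)*(31 + (-175)² + 96*(-175)))/(7534 - 1*6526) + (112*(-6 - 11))/19493 = (2*(-175)*(31 + 30625 - 16800))/(7534 - 6526) + (112*(-17))*(1/19493) = (2*(-175)*13856)/1008 - 1904*1/19493 = -4849600*1/1008 - 1904/19493 = -43300/9 - 1904/19493 = -844064036/175437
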